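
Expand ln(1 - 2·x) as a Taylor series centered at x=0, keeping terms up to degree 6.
-32·x^6/3 - 32·x^5/5 - 4·x^4 - 8·x^3/3 - 2·x^2 - 2·x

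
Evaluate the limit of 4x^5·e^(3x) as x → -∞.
This is a 0·∞ indeterminate form at x → -∞.
Rewrite the product as 4x^5 / e^(-3x) (an ∞/∞ form) and apply L'Hôpital, or use the standard hierarchy e^(3|x|) ≫ |x^5| as x → -∞.
The indeterminate product → 0, so the limit = 0.

Final answer: 0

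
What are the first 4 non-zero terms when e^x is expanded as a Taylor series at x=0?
x^3/6 + x^2/2 + x + 1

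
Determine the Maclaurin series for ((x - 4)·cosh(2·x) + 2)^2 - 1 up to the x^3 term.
-24·x^3 + 33·x^2 - 4·x + 3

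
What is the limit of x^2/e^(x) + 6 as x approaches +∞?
The quotient is an ∞/∞ indeterminate form as x → +∞.
The exponential denominator e^(x) dominates the polynomial numerator (e^x ≫ x^2 as x → ∞), so the quotient → 0.
Adding the constant: 0 + 6 = 6. Limit = 6.

Final answer: 6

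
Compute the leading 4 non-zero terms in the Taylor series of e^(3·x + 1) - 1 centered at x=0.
9·e·x^3/2 + 9·e·x^2/2 + 3·e·x - 1 + e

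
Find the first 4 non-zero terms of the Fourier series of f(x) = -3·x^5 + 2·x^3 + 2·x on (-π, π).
(-740 - 6·π^4 + 124·π^2)·sin(x) + (-17·π^2 + 47/2 + 3·π^4)·sin(2·x) + (-2·π^4 - 68/27 + 52·π^2/9)·sin(3·x) + (-23·π^2/8 + 5/64 + 3·π^4/2)·sin(4·x)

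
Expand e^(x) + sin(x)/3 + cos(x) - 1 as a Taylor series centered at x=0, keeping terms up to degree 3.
x^3/9 + 4·x/3 + 1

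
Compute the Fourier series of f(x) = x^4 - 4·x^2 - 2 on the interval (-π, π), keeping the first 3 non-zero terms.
(64 - 8·π^2)·cos(x) + (-7 + 2·π^2)·cos(2·x) - 4·π^2/3 - 2 + π^4/5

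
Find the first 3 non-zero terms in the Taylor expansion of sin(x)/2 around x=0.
x^5/240 - x^3/12 + x/2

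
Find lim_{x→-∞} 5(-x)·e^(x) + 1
The product is a 0·∞ indeterminate form at x → -∞.
Rewrite the product as 5(-x) / e^(-x) (an ∞/∞ form) and apply L'Hôpital, or use the standard hierarchy e^(|x|) ≫ |(-x)| as x → -∞.
The indeterminate product → 0, so the limit = 1.

Final answer: 1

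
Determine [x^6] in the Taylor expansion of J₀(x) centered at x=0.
Expand to order 6: J₀(x) = -x^6/2304 + x^4/64 - x^2/4 + 1 + O(x^7).
The coefficient of x^6 is -1/2304.

Final answer: -1/2304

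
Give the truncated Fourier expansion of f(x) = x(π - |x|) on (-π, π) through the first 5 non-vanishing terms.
8·sin(x)/π + 8·sin(3·x)/(27·π) + 8·sin(5·x)/(125·π) + 8·sin(7·x)/(343·π) + 8·sin(9·x)/(729·π)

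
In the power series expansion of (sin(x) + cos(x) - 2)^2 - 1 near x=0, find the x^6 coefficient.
Expand to order 6: (sin(x) + cos(x) - 2)^2 - 1 = x^6/180 + 7·x^5/30 - x^4/6 - 2·x^3/3 + 2·x^2 - 2·x + O(x^7).
The coefficient of x^6 is 1/180.

Final answer: 1/180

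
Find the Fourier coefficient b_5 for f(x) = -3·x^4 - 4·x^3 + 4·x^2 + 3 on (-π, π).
b_5 = (1/π) ∫_{-π}^{π} f(x)·sin(5x) dx.
Evaluate the integral (use parity and integration by parts as needed): b_5 = 48/125 - 8·π^2/5.

Final answer: 48/125 - 8·π^2/5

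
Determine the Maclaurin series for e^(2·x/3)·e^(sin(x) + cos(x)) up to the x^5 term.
-2051·e·x^5/14580 - 941·e·x^4/1944 - 37·e·x^3/162 + 8·e·x^2/9 + 5·e·x/3 + e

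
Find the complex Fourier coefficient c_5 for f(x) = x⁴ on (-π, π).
Compute the real Fourier coefficients first: a_5 = 48/625 - 8·π^2/25, b_5 = 0.
Then c_5 = (a_5 − i·b_5)/2 = 24/625 - 4·π^2/25.

Final answer: 24/625 - 4·π^2/25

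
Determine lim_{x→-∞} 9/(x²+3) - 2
Evaluate the dominant behaviour as x → -∞; each term tends to a finite value or vanishes.
Limit = -2.

Final answer: -2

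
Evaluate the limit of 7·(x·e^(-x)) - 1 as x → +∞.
Evaluate the dominant behaviour as x → +∞; each term tends to a finite value or vanishes.
Limit = -1.

Final answer: -1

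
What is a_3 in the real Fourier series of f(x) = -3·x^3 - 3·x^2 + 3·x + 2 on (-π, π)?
a_3 = (1/π) ∫_{-π}^{π} f(x)·cos(3x) dx.
Evaluate the integral (use parity and integration by parts as needed): a_3 = 4/3.

Final answer: 4/3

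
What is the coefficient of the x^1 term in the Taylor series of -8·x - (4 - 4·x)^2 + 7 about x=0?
Expand to order 1: -8·x - (4 - 4·x)^2 + 7 = 24·x - 9 + O(x^2).
The coefficient of x^1 is 24.

Final answer: 24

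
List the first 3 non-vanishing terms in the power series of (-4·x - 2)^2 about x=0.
16·x^2 + 16·x + 4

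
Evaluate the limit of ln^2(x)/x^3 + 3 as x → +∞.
The quotient is an ∞/∞ indeterminate form as x → +∞.
The polynomial denominator x^3 dominates the logarithmic numerator (any positive power of x ≫ ln^2(x) as x → ∞), so the quotient → 0.
Adding the constant: 0 + 3 = 3. Limit = 3.

Final answer: 3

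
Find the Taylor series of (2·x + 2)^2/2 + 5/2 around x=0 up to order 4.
2·x^2 + 4·x + 9/2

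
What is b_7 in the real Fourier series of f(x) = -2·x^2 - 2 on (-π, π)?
b_7 = (1/π) ∫_{-π}^{π} f(x)·sin(7x) dx.
Evaluate the integral (use parity and integration by parts as needed): b_7 = 0.

Final answer: 0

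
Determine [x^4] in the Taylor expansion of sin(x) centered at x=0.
Expand to order 4: sin(x) = -x^3/6 + x + O(x^5).
The coefficient of x^4 is 0.

Final answer: 0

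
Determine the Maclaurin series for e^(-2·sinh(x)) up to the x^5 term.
-19·x^5/20 + 4·x^4/3 - 5·x^3/3 + 2·x^2 - 2·x + 1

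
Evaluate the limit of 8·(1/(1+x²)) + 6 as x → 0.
Direct substitution at x = 0 gives 14.

Final answer: 14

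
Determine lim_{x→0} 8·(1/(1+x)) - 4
Direct substitution at x = 0 gives 4.

Final answer: 4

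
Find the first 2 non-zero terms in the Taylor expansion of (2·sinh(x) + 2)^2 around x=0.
8·x + 4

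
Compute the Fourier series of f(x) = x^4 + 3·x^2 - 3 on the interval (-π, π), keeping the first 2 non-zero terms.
(36 - 8·π^2)·cos(x) - 3 + π^2 + π^4/5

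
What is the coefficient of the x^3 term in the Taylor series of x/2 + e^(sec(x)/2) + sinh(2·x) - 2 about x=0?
Expand to order 3: x/2 + e^(sec(x)/2) + sinh(2·x) - 2 = 4·x^3/3 + x^2·e^(1/2)/4 + 5·x/2 - 2 + e^(1/2) + O(x^4).
The coefficient of x^3 is 4/3.

Final answer: 4/3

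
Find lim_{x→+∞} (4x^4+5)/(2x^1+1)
This is an ∞/∞ indeterminate form as x → +∞.
Divide numerator and denominator by x^4 and let the lower-order terms vanish; the numerator's degree 4 exceeds the denominator's degree 1, so the quotient diverges.
Limit = ∞.

Final answer: ∞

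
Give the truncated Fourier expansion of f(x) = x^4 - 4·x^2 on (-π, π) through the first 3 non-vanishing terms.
(64 - 8·π^2)·cos(x) + (-7 + 2·π^2)·cos(2·x) - 4·π^2/3 + π^4/5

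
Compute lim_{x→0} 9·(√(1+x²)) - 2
Direct substitution at x = 0 gives 7.

Final answer: 7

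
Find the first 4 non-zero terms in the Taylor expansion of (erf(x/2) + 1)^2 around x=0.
-x^3/(6·√(π)) + x^2/π + 2·x/√(π) + 1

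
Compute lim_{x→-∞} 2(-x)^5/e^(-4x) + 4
The quotient is an ∞/∞ indeterminate form as x → -∞.
Compare growth rates of the dominant terms (exponentials ≫ polynomials ≫ logarithms), or apply L'Hôpital's rule; the quotient → 0.
Adding the constant: 0 + 4 = 4. Limit = 4.

Final answer: 4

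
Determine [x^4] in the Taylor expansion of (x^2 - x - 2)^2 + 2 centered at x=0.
Expand to order 4: (x^2 - x - 2)^2 + 2 = x^4 - 2·x^3 - 3·x^2 + 4·x + 6 + O(x^5).
The coefficient of x^4 is 1.

Final answer: 1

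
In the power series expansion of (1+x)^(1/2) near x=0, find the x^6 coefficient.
Expand to order 6: (1+x)^(1/2) = -21·x^6/1024 + 7·x^5/256 - 5·x^4/128 + x^3/16 - x^2/8 + x/2 + 1 + O(x^7).
The coefficient of x^6 is -21/1024.

Final answer: -21/1024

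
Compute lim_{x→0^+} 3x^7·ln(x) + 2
The product is a 0·∞ indeterminate form at x → 0⁺.
Rewrite the product as 3·ln(x) / x^(-7) and apply L'Hôpital, or use the standard hierarchy x^(-7) ≫ |ln x| as x → 0⁺.
The indeterminate product → 0, so the limit = 2.

Final answer: 2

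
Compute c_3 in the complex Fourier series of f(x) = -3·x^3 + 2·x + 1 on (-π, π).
Compute the real Fourier coefficients first: a_3 = 0, b_3 = 8/3 - 2·π^2.
Then c_3 = (a_3 − i·b_3)/2 = -4·i/3 + i·π^2.

Final answer: -4·i/3 + i·π^2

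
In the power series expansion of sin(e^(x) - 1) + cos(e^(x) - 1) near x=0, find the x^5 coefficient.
Expand to order 5: sin(e^(x) - 1) + cos(e^(x) - 1) = -7·x^5/30 - 11·x^4/24 - x^3/2 + x + 1 + O(x^6).
The coefficient of x^5 is -7/30.

Final answer: -7/30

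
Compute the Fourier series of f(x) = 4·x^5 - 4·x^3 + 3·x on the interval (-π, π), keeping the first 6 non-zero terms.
(-168·π^2 + 8·π^4 + 1014)·sin(x) + (-4·π^4 - 39 + 24·π^2)·sin(2·x) + (-232·π^2/27 + 626/81 + 8·π^4/3)·sin(3·x) + (-2·π^4 - 51/16 + 9·π^2/2)·sin(4·x) + (-72·π^2/25 + 1182/625 + 8·π^4/5)·sin(5·x) + (-4·π^4/3 - 109/81 + 56·π^2/27)·sin(6·x)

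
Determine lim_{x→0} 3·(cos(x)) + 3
Direct substitution at x = 0 gives 6.

Final answer: 6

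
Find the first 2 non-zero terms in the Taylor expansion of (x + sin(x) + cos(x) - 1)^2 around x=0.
-2·x^3 + 4·x^2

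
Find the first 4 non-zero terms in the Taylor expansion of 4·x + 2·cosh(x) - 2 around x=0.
x^6/360 + x^4/12 + x^2 + 4·x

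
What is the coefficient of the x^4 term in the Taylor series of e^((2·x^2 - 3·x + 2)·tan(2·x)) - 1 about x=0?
Expand to order 4: e^((2·x^2 - 3·x + 2)·tan(2·x)) - 1 = 10·x^4 - 4·x^3 + 2·x^2 + 4·x + O(x^5).
The coefficient of x^4 is 10.

Final answer: 10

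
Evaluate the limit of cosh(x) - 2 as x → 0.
Direct substitution at x = 0 gives -1.

Final answer: -1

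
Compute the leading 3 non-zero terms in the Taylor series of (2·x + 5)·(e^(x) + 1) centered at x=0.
9·x^2/2 + 9·x + 10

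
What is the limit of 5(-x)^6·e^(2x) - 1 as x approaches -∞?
The product is a 0·∞ indeterminate form at x → -∞.
Rewrite the product as 5(-x)^6 / e^(-2x) (an ∞/∞ form) and apply L'Hôpital, or use the standard hierarchy e^(2|x|) ≫ |(-x)^6| as x → -∞.
The indeterminate product → 0, so the limit = -1.

Final answer: -1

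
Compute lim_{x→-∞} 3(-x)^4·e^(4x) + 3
The product is a 0·∞ indeterminate form at x → -∞.
Rewrite the product as 3(-x)^4 / e^(-4x) (an ∞/∞ form) and apply L'Hôpital, or use the standard hierarchy e^(4|x|) ≫ |(-x)^4| as x → -∞.
The indeterminate product → 0, so the limit = 3.

Final answer: 3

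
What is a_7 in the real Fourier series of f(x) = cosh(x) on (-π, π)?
a_7 = (1/π) ∫_{-π}^{π} f(x)·cos(7x) dx.
Evaluate the integral (use parity and integration by parts as needed): a_7 = -sinh(π)/(25·π).

Final answer: -sinh(π)/(25·π)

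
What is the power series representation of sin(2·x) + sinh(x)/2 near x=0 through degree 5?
13·x^5/48 - 5·x^3/4 + 5·x/2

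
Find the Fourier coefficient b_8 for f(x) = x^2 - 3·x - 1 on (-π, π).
b_8 = (1/π) ∫_{-π}^{π} f(x)·sin(8x) dx.
Evaluate the integral (use parity and integration by parts as needed): b_8 = 3/4.

Final answer: 3/4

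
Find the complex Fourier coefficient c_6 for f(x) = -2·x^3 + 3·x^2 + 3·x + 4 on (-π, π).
Compute the real Fourier coefficients first: a_6 = 1/3, b_6 = -10/9 + 2·π^2/3.
Then c_6 = (a_6 − i·b_6)/2 = 1/6 - i·π^2/3 + 5·i/9.

Final answer: 1/6 - i·π^2/3 + 5·i/9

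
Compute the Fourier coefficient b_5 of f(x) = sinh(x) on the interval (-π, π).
b_5 = (1/π) ∫_{-π}^{π} f(x)·sin(5x) dx.
Evaluate the integral (use parity and integration by parts as needed): b_5 = 5·sinh(π)/(13·π).

Final answer: 5·sinh(π)/(13·π)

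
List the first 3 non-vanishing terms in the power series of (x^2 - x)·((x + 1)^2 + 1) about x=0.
x^4 + x^3 - 2·x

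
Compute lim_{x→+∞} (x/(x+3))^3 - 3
As x → +∞: x/(x+3) = 1/(1 + 3/x) → 1, and the 3rd power of a limit-1 base also → 1; with the additive constant, 1 - 3 = -2.
Limit = -2.

Final answer: -2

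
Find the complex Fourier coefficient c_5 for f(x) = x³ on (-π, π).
Compute the real Fourier coefficients first: a_5 = 0, b_5 = -12/125 + 2·π^2/5.
Then c_5 = (a_5 − i·b_5)/2 = -i·π^2/5 + 6·i/125.

Final answer: -i·π^2/5 + 6·i/125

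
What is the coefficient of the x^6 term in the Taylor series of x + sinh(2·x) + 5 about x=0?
Expand to order 6: x + sinh(2·x) + 5 = 4·x^5/15 + 4·x^3/3 + 3·x + 5 + O(x^7).
The coefficient of x^6 is 0.

Final answer: 0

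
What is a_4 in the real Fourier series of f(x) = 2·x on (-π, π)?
a_4 = (1/π) ∫_{-π}^{π} f(x)·cos(4x) dx.
Evaluate the integral (use parity and integration by parts as needed): a_4 = 0.

Final answer: 0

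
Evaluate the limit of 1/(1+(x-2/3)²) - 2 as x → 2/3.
Direct substitution at x = 2/3 gives -1.

Final answer: -1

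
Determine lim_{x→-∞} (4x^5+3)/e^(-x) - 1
The quotient is an ∞/∞ indeterminate form as x → -∞.
Compare growth rates of the dominant terms (exponentials ≫ polynomials ≫ logarithms), or apply L'Hôpital's rule; the quotient → 0.
Adding the constant: 0 - 1 = -1. Limit = -1.

Final answer: -1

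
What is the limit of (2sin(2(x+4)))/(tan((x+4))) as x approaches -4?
Both numerator and denominator → 0 as x → -4; this is a 0/0 indeterminate form.
Expand each to leading order near x = -4: numerator ~ 4·(x + 4), denominator ~ (x + 4).
The limit of the ratio is 4.

Final answer: 4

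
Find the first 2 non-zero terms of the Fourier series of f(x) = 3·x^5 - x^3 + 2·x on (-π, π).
(-122·π^2 + 6·π^4 + 736)·sin(x) + (-3·π^4 - 26 + 16·π^2)·sin(2·x)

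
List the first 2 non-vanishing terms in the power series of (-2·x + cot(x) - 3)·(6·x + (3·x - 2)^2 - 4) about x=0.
27·x - 6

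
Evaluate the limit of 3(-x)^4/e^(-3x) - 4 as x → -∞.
The quotient is an ∞/∞ indeterminate form as x → -∞.
Compare growth rates of the dominant terms (exponentials ≫ polynomials ≫ logarithms), or apply L'Hôpital's rule; the quotient → 0.
Adding the constant: 0 - 4 = -4. Limit = -4.

Final answer: -4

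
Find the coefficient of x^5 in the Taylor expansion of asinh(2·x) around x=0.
Expand to order 5: asinh(2·x) = 12·x^5/5 - 4·x^3/3 + 2·x + O(x^6).
The coefficient of x^5 is 12/5.

Final answer: 12/5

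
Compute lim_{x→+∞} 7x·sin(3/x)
As x → +∞: let u = 3/x → 0⁺; then 7·x·sin(3/x) = 7·3·sin(u)/u → 7·3·1 = 21.
Limit = 21.

Final answer: 21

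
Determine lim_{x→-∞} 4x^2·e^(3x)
This is a 0·∞ indeterminate form at x → -∞.
Rewrite the product as 4x^2 / e^(-3x) (an ∞/∞ form) and apply L'Hôpital, or use the standard hierarchy e^(3|x|) ≫ |x^2| as x → -∞.
The indeterminate product → 0, so the limit = 0.

Final answer: 0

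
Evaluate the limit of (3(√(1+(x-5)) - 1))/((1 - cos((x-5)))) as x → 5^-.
Both numerator and denominator → 0 as x → 5^-; this is a 0/0 indeterminate form.
Expand each to leading order near x = 5: numerator ~ 3·(x - 5)/2, denominator ~ (x - 5)^2/2.
The limit of the ratio is -∞.

Final answer: -∞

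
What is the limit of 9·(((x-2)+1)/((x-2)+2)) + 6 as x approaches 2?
Direct substitution at x = 2 gives 21/2.

Final answer: 21/2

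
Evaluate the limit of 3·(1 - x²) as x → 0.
Direct substitution at x = 0 gives 3.

Final answer: 3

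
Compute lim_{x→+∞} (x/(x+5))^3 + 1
As x → +∞: x/(x+5) = 1/(1 + 5/x) → 1, and the 3rd power of a limit-1 base also → 1; with the additive constant, 1 + 1 = 2.
Limit = 2.

Final answer: 2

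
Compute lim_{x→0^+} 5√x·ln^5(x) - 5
The product is a 0·∞ indeterminate form at x → 0⁺.
Rewrite the product as 5·ln^5(x) / x^(-1/2) and apply L'Hôpital, or use the standard hierarchy x^(-1/2) ≫ |ln x|^5 as x → 0⁺.
The indeterminate product → 0, so the limit = -5.

Final answer: -5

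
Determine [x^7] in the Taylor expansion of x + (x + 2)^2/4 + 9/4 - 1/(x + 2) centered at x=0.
Expand to order 7: x + (x + 2)^2/4 + 9/4 - 1/(x + 2) = x^7/256 - x^6/128 + x^5/64 - x^4/32 + x^3/16 + x^2/8 + 9·x/4 + 11/4 + O(x^8).
The coefficient of x^7 is 1/256.

Final answer: 1/256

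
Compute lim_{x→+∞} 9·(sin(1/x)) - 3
Evaluate the dominant behaviour as x → +∞; each term tends to a finite value or vanishes.
Limit = -3.

Final answer: -3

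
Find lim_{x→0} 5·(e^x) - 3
Direct substitution at x = 0 gives 2.

Final answer: 2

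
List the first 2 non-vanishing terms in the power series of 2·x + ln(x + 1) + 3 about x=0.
3·x + 3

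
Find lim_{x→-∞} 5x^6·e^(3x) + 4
The product is a 0·∞ indeterminate form at x → -∞.
Rewrite the product as 5x^6 / e^(-3x) (an ∞/∞ form) and apply L'Hôpital, or use the standard hierarchy e^(3|x|) ≫ |x^6| as x → -∞.
The indeterminate product → 0, so the limit = 4.

Final answer: 4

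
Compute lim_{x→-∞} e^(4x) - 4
Evaluate the dominant behaviour as x → -∞; each term tends to a finite value or vanishes.
Limit = -4.

Final answer: -4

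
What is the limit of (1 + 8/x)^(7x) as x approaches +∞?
As x → +∞: write (1 + 8/x)^(7x) = ((1 + 8/x)^x)^7 → (e^8)^7 = e^56.
Limit = e^(56).

Final answer: e^(56)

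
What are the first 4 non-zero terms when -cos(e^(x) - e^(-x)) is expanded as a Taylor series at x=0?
-2·x^8/45 - 4·x^6/15 + 2·x^2 - 1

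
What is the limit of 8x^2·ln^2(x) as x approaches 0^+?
This is a 0·∞ indeterminate form at x → 0⁺.
Rewrite the product as 8·ln^2(x) / x^(-2) and apply L'Hôpital, or use the standard hierarchy x^(-2) ≫ |ln x|^2 as x → 0⁺.
The indeterminate product → 0, so the limit = 0.

Final answer: 0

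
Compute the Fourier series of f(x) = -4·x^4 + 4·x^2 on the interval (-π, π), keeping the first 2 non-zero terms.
(-208 + 32·π^2)·cos(x) - 4·π^4/5 + 4·π^2/3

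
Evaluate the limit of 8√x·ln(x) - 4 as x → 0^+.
The product is a 0·∞ indeterminate form at x → 0⁺.
Rewrite the product as 8·ln(x) / x^(-1/2) and apply L'Hôpital, or use the standard hierarchy x^(-1/2) ≫ |ln x| as x → 0⁺.
The indeterminate product → 0, so the limit = -4.

Final answer: -4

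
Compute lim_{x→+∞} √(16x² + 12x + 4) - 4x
As x → +∞: multiply by the conjugate to get (12x+4)/(√(16x²+12x+4)+4x); the denominator ~ 8x, so the limit is 12/8 = 3/2.
Limit = 3/2.

Final answer: 3/2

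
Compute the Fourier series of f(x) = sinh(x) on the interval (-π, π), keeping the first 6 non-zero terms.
sin(x)·sinh(π)/π - 4·sin(2·x)·sinh(π)/(5·π) + 3·sin(3·x)·sinh(π)/(5·π) - 8·sin(4·x)·sinh(π)/(17·π) + 5·sin(5·x)·sinh(π)/(13·π) - 12·sin(6·x)·sinh(π)/(37·π)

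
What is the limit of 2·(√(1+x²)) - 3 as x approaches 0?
Direct substitution at x = 0 gives -1.

Final answer: -1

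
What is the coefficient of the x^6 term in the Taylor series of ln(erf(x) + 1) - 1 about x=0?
Expand to order 6: ln(erf(x) + 1) - 1 = x^6·(-480 - 28·π^2 + 240·π)/(45·π^3) + x^5·(-40·π^2 + 3·π^3 + 96·π)/(15·π^(7/2)) + x^4·(-12 + 4·π)/(3·π^2) + x^3·(8 - 2·π)/(3·π^(3/2)) - 2·x^2/π + 2·x/√(π) - 1 + O(x^7).
The coefficient of x^6 is (-480 - 28·π^2 + 240·π)/(45·π^3).

Final answer: (-480 - 28·π^2 + 240·π)/(45·π^3)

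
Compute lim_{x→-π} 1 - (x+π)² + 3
Direct substitution at x = -π gives 4.

Final answer: 4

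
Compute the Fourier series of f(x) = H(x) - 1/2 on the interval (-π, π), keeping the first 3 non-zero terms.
2·sin(x)/π + 2·sin(3·x)/(3·π) + 2·sin(5·x)/(5·π)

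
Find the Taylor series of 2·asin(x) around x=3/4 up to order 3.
2·asin(3/4) + 8·√(7)·(x - 3/4)/7 + 48·√(7)·(x - 3/4)^2/49 + 2176·√(7)·(x - 3/4)^3/1029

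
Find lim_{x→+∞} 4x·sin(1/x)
As x → +∞: let u = 1/x → 0⁺; then 4·x·sin(1/x) = 4·1·sin(u)/u → 4·1·1 = 4.
Limit = 4.

Final answer: 4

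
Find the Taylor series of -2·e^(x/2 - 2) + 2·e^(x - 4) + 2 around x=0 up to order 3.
x^3·(-e^(-2)/24 + e^(-4)/3) + x^2·(-e^(-2)/4 + e^(-4)) + x·(-e^(-2) + 2·e^(-4)) - 2·e^(-2) + 2·e^(-4) + 2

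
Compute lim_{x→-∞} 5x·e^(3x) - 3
The product is a 0·∞ indeterminate form at x → -∞.
Rewrite the product as 5x / e^(-3x) (an ∞/∞ form) and apply L'Hôpital, or use the standard hierarchy e^(3|x|) ≫ |x| as x → -∞.
The indeterminate product → 0, so the limit = -3.

Final answer: -3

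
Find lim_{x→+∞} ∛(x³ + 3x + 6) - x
This is an ∞ − ∞ indeterminate form.
Multiply by (A² + AB + B²)/(A² + AB + B²) where A = ∛(x³+3x + 6), B = x to use A³ − B³ = (A−B)(A²+AB+B²); the x³ terms cancel, leaving (3x + 6)/(A²+AB+B²) with denominator ~ 3x², so the limit is 0.
Limit = 0.

Final answer: 0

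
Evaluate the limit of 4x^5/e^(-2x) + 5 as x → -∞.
The quotient is an ∞/∞ indeterminate form as x → -∞.
Compare growth rates of the dominant terms (exponentials ≫ polynomials ≫ logarithms), or apply L'Hôpital's rule; the quotient → 0.
Adding the constant: 0 + 5 = 5. Limit = 5.

Final answer: 5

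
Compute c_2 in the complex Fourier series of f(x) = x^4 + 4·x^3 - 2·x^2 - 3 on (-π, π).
Compute the real Fourier coefficients first: a_2 = -5 + 2·π^2, b_2 = 6 - 4·π^2.
Then c_2 = (a_2 − i·b_2)/2 = -5/2 + π^2 - 3·i + 2·i·π^2.

Final answer: -5/2 + π^2 - 3·i + 2·i·π^2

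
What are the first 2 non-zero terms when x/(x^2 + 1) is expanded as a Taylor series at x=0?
-x^3 + x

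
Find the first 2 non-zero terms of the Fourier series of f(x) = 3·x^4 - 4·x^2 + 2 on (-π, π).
(160 - 24·π^2)·cos(x) - 4·π^2/3 + 2 + 3·π^4/5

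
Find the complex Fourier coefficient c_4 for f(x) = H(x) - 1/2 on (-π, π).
Compute the real Fourier coefficients first: a_4 = 0, b_4 = 0.
Then c_4 = (a_4 − i·b_4)/2 = 0.

Final answer: 0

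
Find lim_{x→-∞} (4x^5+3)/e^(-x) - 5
The quotient is an ∞/∞ indeterminate form as x → -∞.
Compare growth rates of the dominant terms (exponentials ≫ polynomials ≫ logarithms), or apply L'Hôpital's rule; the quotient → 0.
Adding the constant: 0 - 5 = -5. Limit = -5.

Final answer: -5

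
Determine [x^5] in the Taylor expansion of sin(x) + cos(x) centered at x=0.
Expand to order 5: sin(x) + cos(x) = x^5/120 + x^4/24 - x^3/6 - x^2/2 + x + 1 + O(x^6).
The coefficient of x^5 is 1/120.

Final answer: 1/120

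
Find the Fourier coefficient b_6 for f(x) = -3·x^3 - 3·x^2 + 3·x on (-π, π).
b_6 = (1/π) ∫_{-π}^{π} f(x)·sin(6x) dx.
Evaluate the integral (use parity and integration by parts as needed): b_6 = -7/6 + π^2.

Final answer: -7/6 + π^2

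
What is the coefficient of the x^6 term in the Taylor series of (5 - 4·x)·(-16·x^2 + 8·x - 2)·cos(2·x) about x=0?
Expand to order 6: (5 - 4·x)·(-16·x^2 + 8·x - 2)·cos(2·x) = -664·x^6/9 - 96·x^5 + 652·x^4/3 - 32·x^3 - 92·x^2 + 48·x - 10 + O(x^7).
The coefficient of x^6 is -664/9.

Final answer: -664/9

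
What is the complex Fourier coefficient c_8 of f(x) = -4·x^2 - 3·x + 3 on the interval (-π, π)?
Compute the real Fourier coefficients first: a_8 = -1/4, b_8 = 3/4.
Then c_8 = (a_8 − i·b_8)/2 = -1/8 - 3·i/8.

Final answer: -1/8 - 3·i/8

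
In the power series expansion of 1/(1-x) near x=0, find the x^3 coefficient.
Expand to order 3: 1/(1-x) = x^3 + x^2 + x + 1 + O(x^4).
The coefficient of x^3 is 1.

Final answer: 1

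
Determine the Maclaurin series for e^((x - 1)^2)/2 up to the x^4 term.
19·e·x^4/12 - 5·e·x^3/3 + 3·e·x^2/2 - e·x + e/2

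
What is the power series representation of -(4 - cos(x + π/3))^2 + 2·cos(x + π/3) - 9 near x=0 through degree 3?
√(3)·x^3/2 - 3·x^2 - 9·√(3)·x/2 - 81/4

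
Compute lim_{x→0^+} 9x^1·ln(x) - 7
The product is a 0·∞ indeterminate form at x → 0⁺.
Rewrite the product as 9·ln(x) / x^(-1) and apply L'Hôpital, or use the standard hierarchy x^(-1) ≫ |ln x| as x → 0⁺.
The indeterminate product → 0, so the limit = -7.

Final answer: -7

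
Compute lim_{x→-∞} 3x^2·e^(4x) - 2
The product is a 0·∞ indeterminate form at x → -∞.
Rewrite the product as 3x^2 / e^(-4x) (an ∞/∞ form) and apply L'Hôpital, or use the standard hierarchy e^(4|x|) ≫ |x^2| as x → -∞.
The indeterminate product → 0, so the limit = -2.

Final answer: -2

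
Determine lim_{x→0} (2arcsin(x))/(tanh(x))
Both numerator and denominator → 0 as x → 0; this is a 0/0 indeterminate form.
Expand each to leading order near x = 0: numerator ~ 2·x, denominator ~ x.
The limit of the ratio is 2.

Final answer: 2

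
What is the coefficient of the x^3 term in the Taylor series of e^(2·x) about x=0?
Expand to order 3: e^(2·x) = 4·x^3/3 + 2·x^2 + 2·x + 1 + O(x^4).
The coefficient of x^3 is 4/3.

Final answer: 4/3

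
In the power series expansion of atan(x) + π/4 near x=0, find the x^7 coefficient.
Expand to order 7: atan(x) + π/4 = -x^7/7 + x^5/5 - x^3/3 + x + π/4 + O(x^8).
The coefficient of x^7 is -1/7.

Final answer: -1/7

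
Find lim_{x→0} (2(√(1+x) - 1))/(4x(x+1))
Both numerator and denominator → 0 as x → 0; this is a 0/0 indeterminate form.
Expand each to leading order near x = 0: numerator ~ x, denominator ~ 4·x.
The limit of the ratio is 1/4.

Final answer: 1/4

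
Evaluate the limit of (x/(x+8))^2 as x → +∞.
As x → +∞: x/(x+8) = 1/(1 + 8/x) → 1, and the 2nd power of a limit-1 base also → 1.
Limit = 1.

Final answer: 1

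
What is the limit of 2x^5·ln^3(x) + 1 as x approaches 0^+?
The product is a 0·∞ indeterminate form at x → 0⁺.
Rewrite the product as 2·ln^3(x) / x^(-5) and apply L'Hôpital, or use the standard hierarchy x^(-5) ≫ |ln x|^3 as x → 0⁺.
The indeterminate product → 0, so the limit = 1.

Final answer: 1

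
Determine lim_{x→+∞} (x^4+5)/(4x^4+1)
This is an ∞/∞ indeterminate form as x → +∞.
Divide numerator and denominator by x^4 and let the lower-order terms vanish; the leading terms give 1/4.
Limit = 1/4.

Final answer: 1/4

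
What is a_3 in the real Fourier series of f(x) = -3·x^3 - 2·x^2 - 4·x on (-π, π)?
a_3 = (1/π) ∫_{-π}^{π} f(x)·cos(3x) dx.
Evaluate the integral (use parity and integration by parts as needed): a_3 = 8/9.

Final answer: 8/9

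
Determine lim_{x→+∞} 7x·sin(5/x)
As x → +∞: let u = 5/x → 0⁺; then 7·x·sin(5/x) = 7·5·sin(u)/u → 7·5·1 = 35.
Limit = 35.

Final answer: 35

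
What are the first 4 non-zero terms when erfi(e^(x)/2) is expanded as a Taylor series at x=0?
13·x^3·e^(1/4)/(24·√(π)) + 3·x^2·e^(1/4)/(4·√(π)) + x·e^(1/4)/√(π) + erfi(1/2)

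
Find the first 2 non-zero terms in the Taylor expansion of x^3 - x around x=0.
x^3 - x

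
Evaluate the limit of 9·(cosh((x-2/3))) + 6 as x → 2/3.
Direct substitution at x = 2/3 gives 15.

Final answer: 15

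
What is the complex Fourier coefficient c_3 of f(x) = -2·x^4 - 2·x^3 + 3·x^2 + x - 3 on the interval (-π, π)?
Compute the real Fourier coefficients first: a_3 = -68/27 + 16·π^2/9, b_3 = 14/9 - 4·π^2/3.
Then c_3 = (a_3 − i·b_3)/2 = -34/27 + 8·π^2/9 - 7·i/9 + 2·i·π^2/3.

Final answer: -34/27 + 8·π^2/9 - 7·i/9 + 2·i·π^2/3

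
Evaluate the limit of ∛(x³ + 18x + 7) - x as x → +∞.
This is an ∞ − ∞ indeterminate form.
Multiply by (A² + AB + B²)/(A² + AB + B²) where A = ∛(x³+18x + 7), B = x to use A³ − B³ = (A−B)(A²+AB+B²); the x³ terms cancel, leaving (18x + 7)/(A²+AB+B²) with denominator ~ 3x², so the limit is 0.
Limit = 0.

Final answer: 0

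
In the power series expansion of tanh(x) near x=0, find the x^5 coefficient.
Expand to order 5: tanh(x) = 2·x^5/15 - x^3/3 + x + O(x^6).
The coefficient of x^5 is 2/15.

Final answer: 2/15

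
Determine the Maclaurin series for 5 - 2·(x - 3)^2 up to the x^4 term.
-2·x^2 + 12·x - 13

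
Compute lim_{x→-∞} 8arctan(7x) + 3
Evaluate the dominant behaviour as x → -∞; each term tends to a finite value or vanishes.
Limit = 3 - 4·π.

Final answer: 3 - 4·π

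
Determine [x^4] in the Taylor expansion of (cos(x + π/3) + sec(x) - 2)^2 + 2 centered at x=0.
Expand to order 4: (cos(x + π/3) + sec(x) - 2)^2 + 2 = -5·x^4/12 - √(3)·x^3/3 + x^2/2 + √(3)·x/2 + 9/4 + O(x^5).
The coefficient of x^4 is -5/12.

Final answer: -5/12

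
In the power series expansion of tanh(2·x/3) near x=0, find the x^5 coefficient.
Expand to order 5: tanh(2·x/3) = 64·x^5/3645 - 8·x^3/81 + 2·x/3 + O(x^6).
The coefficient of x^5 is 64/3645.

Final answer: 64/3645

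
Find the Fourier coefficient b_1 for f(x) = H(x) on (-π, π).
b_1 = (1/π) ∫_{-π}^{π} f(x)·sin(1x) dx.
Evaluate the integral (use parity and integration by parts as needed): b_1 = 2/π.

Final answer: 2/π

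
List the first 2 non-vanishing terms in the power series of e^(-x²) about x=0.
1 - x^2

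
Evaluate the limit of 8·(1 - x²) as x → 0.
Direct substitution at x = 0 gives 8.

Final answer: 8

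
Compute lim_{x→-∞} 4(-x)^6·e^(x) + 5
The product is a 0·∞ indeterminate form at x → -∞.
Rewrite the product as 4(-x)^6 / e^(-x) (an ∞/∞ form) and apply L'Hôpital, or use the standard hierarchy e^(|x|) ≫ |(-x)^6| as x → -∞.
The indeterminate product → 0, so the limit = 5.

Final answer: 5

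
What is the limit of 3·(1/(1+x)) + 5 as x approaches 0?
Direct substitution at x = 0 gives 8.

Final answer: 8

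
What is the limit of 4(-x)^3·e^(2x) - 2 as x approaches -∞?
The product is a 0·∞ indeterminate form at x → -∞.
Rewrite the product as 4(-x)^3 / e^(-2x) (an ∞/∞ form) and apply L'Hôpital, or use the standard hierarchy e^(2|x|) ≫ |(-x)^3| as x → -∞.
The indeterminate product → 0, so the limit = -2.

Final answer: -2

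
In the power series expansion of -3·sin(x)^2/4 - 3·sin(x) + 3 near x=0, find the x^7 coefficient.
Expand to order 7: -3·sin(x)^2/4 - 3·sin(x) + 3 = x^7/1680 - x^6/30 - x^5/40 + x^4/4 + x^3/2 - 3·x^2/4 - 3·x + 3 + O(x^8).
The coefficient of x^7 is 1/1680.

Final answer: 1/1680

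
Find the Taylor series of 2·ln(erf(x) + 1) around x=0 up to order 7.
2·x^7·(-3360·π^4 - 15·π^6 + 532·π^5 + 5760·π^3)/(315·π^(13/2)) + 2·x^6·(-480 - 28·π^2 + 240·π)/(45·π^3) + 2·x^5·(-40·π^2 + 3·π^3 + 96·π)/(15·π^(7/2)) + 2·x^4·(-12 + 4·π)/(3·π^2) + 2·x^3·(8 - 2·π)/(3·π^(3/2)) - 4·x^2/π + 4·x/√(π)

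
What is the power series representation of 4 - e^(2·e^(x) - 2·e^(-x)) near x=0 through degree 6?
-592·x^6/45 - 139·x^5/10 - 40·x^4/3 - 34·x^3/3 - 8·x^2 - 4·x + 3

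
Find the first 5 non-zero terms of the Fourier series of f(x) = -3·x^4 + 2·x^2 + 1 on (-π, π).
(-152 + 24·π^2)·cos(x) + (11 - 6·π^2)·cos(2·x) + (-8/3 + 8·π^2/3)·cos(3·x) + (17/16 - 3·π^2/2)·cos(4·x) - 3·π^4/5 + 1 + 2·π^2/3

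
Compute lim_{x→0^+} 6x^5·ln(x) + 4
The product is a 0·∞ indeterminate form at x → 0⁺.
Rewrite the product as 6·ln(x) / x^(-5) and apply L'Hôpital, or use the standard hierarchy x^(-5) ≫ |ln x| as x → 0⁺.
The indeterminate product → 0, so the limit = 4.

Final answer: 4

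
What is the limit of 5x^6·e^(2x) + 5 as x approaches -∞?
The product is a 0·∞ indeterminate form at x → -∞.
Rewrite the product as 5x^6 / e^(-2x) (an ∞/∞ form) and apply L'Hôpital, or use the standard hierarchy e^(2|x|) ≫ |x^6| as x → -∞.
The indeterminate product → 0, so the limit = 5.

Final answer: 5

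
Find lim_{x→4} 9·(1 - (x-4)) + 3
Direct substitution at x = 4 gives 12.

Final answer: 12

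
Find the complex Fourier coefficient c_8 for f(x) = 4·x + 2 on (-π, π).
Compute the real Fourier coefficients first: a_8 = 0, b_8 = -1.
Then c_8 = (a_8 − i·b_8)/2 = i/2.

Final answer: i/2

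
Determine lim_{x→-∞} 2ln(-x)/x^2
This is an ∞/∞ indeterminate form as x → -∞.
Compare growth rates of the dominant terms (exponentials ≫ polynomials ≫ logarithms), or apply L'Hôpital's rule; the quotient → 0.
Limit = 0.

Final answer: 0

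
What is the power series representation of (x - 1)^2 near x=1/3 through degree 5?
4/9 - 4·(x - 1/3)/3 + (x - 1/3)^2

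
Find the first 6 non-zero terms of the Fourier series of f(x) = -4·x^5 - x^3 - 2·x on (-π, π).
(-952 - 8·π^4 + 158·π^2)·sin(x) + (-19·π^2 + 61/2 + 4·π^4)·sin(2·x) + (-8·π^4/3 - 392/81 + 142·π^2/27)·sin(3·x) + (-2·π^2 + 7/4 + 2·π^4)·sin(4·x) + (-8·π^4/5 - 632/625 + 22·π^2/25)·sin(5·x) + (-11·π^2/27 + 119/162 + 4·π^4/3)·sin(6·x)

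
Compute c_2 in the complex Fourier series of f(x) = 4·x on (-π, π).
Compute the real Fourier coefficients first: a_2 = 0, b_2 = -4.
Then c_2 = (a_2 − i·b_2)/2 = 2·i.

Final answer: 2·i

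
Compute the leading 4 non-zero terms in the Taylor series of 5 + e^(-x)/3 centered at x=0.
-x^3/18 + x^2/6 - x/3 + 16/3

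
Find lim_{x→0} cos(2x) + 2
Direct substitution at x = 0 gives 3.

Final answer: 3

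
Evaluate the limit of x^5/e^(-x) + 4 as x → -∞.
The quotient is an ∞/∞ indeterminate form as x → -∞.
Compare growth rates of the dominant terms (exponentials ≫ polynomials ≫ logarithms), or apply L'Hôpital's rule; the quotient → 0.
Adding the constant: 0 + 4 = 4. Limit = 4.

Final answer: 4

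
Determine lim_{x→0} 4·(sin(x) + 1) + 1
Direct substitution at x = 0 gives 5.

Final answer: 5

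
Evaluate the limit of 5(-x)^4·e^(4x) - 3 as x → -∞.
The product is a 0·∞ indeterminate form at x → -∞.
Rewrite the product as 5(-x)^4 / e^(-4x) (an ∞/∞ form) and apply L'Hôpital, or use the standard hierarchy e^(4|x|) ≫ |(-x)^4| as x → -∞.
The indeterminate product → 0, so the limit = -3.

Final answer: -3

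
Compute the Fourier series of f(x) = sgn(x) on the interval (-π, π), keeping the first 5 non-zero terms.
4·sin(x)/π + 4·sin(3·x)/(3·π) + 4·sin(5·x)/(5·π) + 4·sin(7·x)/(7·π) + 4·sin(9·x)/(9·π)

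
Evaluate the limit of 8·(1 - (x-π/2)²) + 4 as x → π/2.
Direct substitution at x = π/2 gives 12.

Final answer: 12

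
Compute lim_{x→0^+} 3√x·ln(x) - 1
The product is a 0·∞ indeterminate form at x → 0⁺.
Rewrite the product as 3·ln(x) / x^(-1/2) and apply L'Hôpital, or use the standard hierarchy x^(-1/2) ≫ |ln x| as x → 0⁺.
The indeterminate product → 0, so the limit = -1.

Final answer: -1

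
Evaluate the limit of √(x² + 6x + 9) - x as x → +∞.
As x → +∞: multiply by the conjugate to get (6x+9)/(√(x²+6x+9)+x); the denominator ~ 2x, so the limit is 6/2 = 3.
Limit = 3.

Final answer: 3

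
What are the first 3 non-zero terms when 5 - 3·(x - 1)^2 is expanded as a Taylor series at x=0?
-3·x^2 + 6·x + 2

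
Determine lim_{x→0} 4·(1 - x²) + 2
Direct substitution at x = 0 gives 6.

Final answer: 6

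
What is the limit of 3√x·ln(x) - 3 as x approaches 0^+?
The product is a 0·∞ indeterminate form at x → 0⁺.
Rewrite the product as 3·ln(x) / x^(-1/2) and apply L'Hôpital, or use the standard hierarchy x^(-1/2) ≫ |ln x| as x → 0⁺.
The indeterminate product → 0, so the limit = -3.

Final answer: -3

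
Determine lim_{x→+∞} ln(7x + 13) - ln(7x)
This is an ∞ − ∞ indeterminate form.
Combine the logarithms: ln(7x+13) − ln(7x) = ln((7x+13)/(7x)) = ln(1 + 13/(7x)) → ln(1) = 0.
Limit = 0.

Final answer: 0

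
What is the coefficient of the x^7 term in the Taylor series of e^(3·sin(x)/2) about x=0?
Expand to order 7: e^(3·sin(x)/2) = 347·x^7/30720 - 383·x^6/5120 - 263·x^5/1280 - 21·x^4/128 + 5·x^3/16 + 9·x^2/8 + 3·x/2 + 1 + O(x^8).
The coefficient of x^7 is 347/30720.

Final answer: 347/30720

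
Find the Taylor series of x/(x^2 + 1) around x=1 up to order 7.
1/2 - (x - 1)^2/4 + (x - 1)^3/4 - (x - 1)^4/8 + (x - 1)^6/16 - (x - 1)^7/16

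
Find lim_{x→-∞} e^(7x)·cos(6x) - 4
Evaluate the dominant behaviour as x → -∞; each term tends to a finite value or vanishes.
Limit = -4.

Final answer: -4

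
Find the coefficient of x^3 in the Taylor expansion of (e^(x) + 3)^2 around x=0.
Expand to order 3: (e^(x) + 3)^2 = 7·x^3/3 + 5·x^2 + 8·x + 16 + O(x^4).
The coefficient of x^3 is 7/3.

Final answer: 7/3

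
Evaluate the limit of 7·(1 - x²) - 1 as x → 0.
Direct substitution at x = 0 gives 6.

Final answer: 6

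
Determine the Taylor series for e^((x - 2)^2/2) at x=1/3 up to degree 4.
e^(25/18) - 5·e^(25/18)·(x - 1/3)/3 + 17·e^(25/18)·(x - 1/3)^2/9 - 130·e^(25/18)·(x - 1/3)^3/81 + 1109·e^(25/18)·(x - 1/3)^4/972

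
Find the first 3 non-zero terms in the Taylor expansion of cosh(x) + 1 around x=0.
x^4/24 + x^2/2 + 2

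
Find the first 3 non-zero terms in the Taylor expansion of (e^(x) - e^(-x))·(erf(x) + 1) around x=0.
x^3/3 + 4·x^2/√(π) + 2·x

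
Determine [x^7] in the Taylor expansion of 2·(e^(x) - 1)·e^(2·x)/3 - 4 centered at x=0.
Expand to order 7: 2·(e^(x) - 1)·e^(2·x)/3 - 4 = 2059·x^7/7560 + 133·x^6/216 + 211·x^5/180 + 65·x^4/36 + 19·x^3/9 + 5·x^2/3 + 2·x/3 - 4 + O(x^8).
The coefficient of x^7 is 2059/7560.

Final answer: 2059/7560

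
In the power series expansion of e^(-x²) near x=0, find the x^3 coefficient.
Expand to order 3: e^(-x²) = 1 - x^2 + O(x^4).
The coefficient of x^3 is 0.

Final answer: 0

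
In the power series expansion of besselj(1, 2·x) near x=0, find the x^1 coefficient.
Expand to order 1: besselj(1, 2·x) = x + O(x^2).
The coefficient of x^1 is 1.

Final answer: 1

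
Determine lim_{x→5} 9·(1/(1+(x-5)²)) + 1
Direct substitution at x = 5 gives 10.

Final answer: 10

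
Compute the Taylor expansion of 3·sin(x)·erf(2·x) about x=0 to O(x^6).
-18·x^4/√(π) + 12·x^2/√(π)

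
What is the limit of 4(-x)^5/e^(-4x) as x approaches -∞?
This is an ∞/∞ indeterminate form as x → -∞.
Compare growth rates of the dominant terms (exponentials ≫ polynomials ≫ logarithms), or apply L'Hôpital's rule; the quotient → 0.
Limit = 0.

Final answer: 0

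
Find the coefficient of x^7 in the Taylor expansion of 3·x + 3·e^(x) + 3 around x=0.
Expand to order 7: 3·x + 3·e^(x) + 3 = x^7/1680 + x^6/240 + x^5/40 + x^4/8 + x^3/2 + 3·x^2/2 + 6·x + 6 + O(x^8).
The coefficient of x^7 is 1/1680.

Final answer: 1/1680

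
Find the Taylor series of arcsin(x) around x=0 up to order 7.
5·x^7/112 + 3·x^5/40 + x^3/6 + x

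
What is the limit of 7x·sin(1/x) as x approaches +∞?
As x → +∞: let u = 1/x → 0⁺; then 7·x·sin(1/x) = 7·1·sin(u)/u → 7·1·1 = 7.
Limit = 7.

Final answer: 7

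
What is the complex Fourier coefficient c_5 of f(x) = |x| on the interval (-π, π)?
Compute the real Fourier coefficients first: a_5 = -4/(25·π), b_5 = 0.
Then c_5 = (a_5 − i·b_5)/2 = -2/(25·π).

Final answer: -2/(25·π)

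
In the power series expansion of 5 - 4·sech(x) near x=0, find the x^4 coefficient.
Expand to order 4: 5 - 4·sech(x) = -5·x^4/6 + 2·x^2 + 1 + O(x^5).
The coefficient of x^4 is -5/6.

Final answer: -5/6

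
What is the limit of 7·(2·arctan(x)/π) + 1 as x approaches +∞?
Evaluate the dominant behaviour as x → +∞; each term tends to a finite value or vanishes.
Limit = 8.

Final answer: 8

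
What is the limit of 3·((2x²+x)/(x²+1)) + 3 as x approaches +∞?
Evaluate the dominant behaviour as x → +∞; each term tends to a finite value or vanishes.
Limit = 9.

Final answer: 9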